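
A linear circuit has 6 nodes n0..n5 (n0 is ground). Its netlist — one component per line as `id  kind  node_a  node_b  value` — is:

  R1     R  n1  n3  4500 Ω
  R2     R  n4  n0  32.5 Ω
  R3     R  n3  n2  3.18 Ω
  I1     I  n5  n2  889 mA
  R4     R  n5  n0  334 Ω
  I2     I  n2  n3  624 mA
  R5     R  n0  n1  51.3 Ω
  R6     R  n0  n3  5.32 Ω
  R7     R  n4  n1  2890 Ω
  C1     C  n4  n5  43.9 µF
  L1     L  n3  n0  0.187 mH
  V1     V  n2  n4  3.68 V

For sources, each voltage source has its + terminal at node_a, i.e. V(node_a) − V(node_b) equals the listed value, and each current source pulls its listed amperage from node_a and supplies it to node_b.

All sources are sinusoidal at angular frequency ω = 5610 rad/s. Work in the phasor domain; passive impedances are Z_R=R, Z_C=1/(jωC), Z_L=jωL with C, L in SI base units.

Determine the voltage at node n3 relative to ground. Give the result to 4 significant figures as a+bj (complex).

0.04946+0.1716j V

MNA unknowns: 5 node voltages V₁..V_5 plus 1 source current (V1)
R1: Y=0.0002222+0.000j on G[1,3]
R2: Y=0.03077+0.000j on G[4,0]
R3: Y=0.3145+0.000j on G[3,2]
I1: z[5]−=0.889, z[2]+=0.889
R4: Y=0.002994+0.000j on G[5,0]
I2: z[2]−=0.624, z[3]+=0.624
R5: Y=0.01949+0.000j on G[0,1]
R6: Y=0.1880+0.000j on G[0,3]
R7: Y=0.0003460+0.000j on G[4,1]
C1: Y=0.000+0.2463j on G[4,5]
L1: Y=0.000-0.9532j on G[3,0]
V1: row V2−V4=3.68, i_V1 at 2,4
solve → V1=-0.08682+0.004045j, V2=-1.385+0.1243j, V3=0.04946+0.1716j, V4=-5.065+0.1243j, V5=-5.110+3.672j
aux → i_V1=0.7161+0.01486j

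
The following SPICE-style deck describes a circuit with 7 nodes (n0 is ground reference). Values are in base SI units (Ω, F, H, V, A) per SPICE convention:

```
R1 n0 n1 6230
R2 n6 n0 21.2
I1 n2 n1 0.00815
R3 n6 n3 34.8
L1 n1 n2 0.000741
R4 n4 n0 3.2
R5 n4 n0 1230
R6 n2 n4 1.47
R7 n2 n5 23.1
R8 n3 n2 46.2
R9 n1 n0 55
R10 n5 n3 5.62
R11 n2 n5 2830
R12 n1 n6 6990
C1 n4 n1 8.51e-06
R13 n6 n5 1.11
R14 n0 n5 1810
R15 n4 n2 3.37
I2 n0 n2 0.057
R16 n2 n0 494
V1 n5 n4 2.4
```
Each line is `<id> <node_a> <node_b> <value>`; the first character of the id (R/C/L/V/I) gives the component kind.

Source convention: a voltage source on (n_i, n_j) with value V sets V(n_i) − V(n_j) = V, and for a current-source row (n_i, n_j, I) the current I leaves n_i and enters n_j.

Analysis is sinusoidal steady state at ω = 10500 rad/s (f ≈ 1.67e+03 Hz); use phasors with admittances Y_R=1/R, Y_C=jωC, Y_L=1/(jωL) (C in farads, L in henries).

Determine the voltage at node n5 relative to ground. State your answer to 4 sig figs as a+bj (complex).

2.236+0.005855j V

MNA unknowns: 6 node voltages V₁..V_6 plus 1 source current (V1)
R1: Y=0.0001605+0.000j on G[0,1]
R2: Y=0.04717+0.000j on G[6,0]
I1: z[2]−=0.00815, z[1]+=0.00815
R3: Y=0.02874+0.000j on G[6,3]
L1: Y=0.000-0.1285j on G[1,2]
R4: Y=0.3125+0.000j on G[4,0]
R5: Y=0.0008130+0.000j on G[4,0]
R6: Y=0.6803+0.000j on G[2,4]
R7: Y=0.04329+0.000j on G[2,5]
R8: Y=0.02165+0.000j on G[3,2]
R9: Y=0.01818+0.000j on G[1,0]
R10: Y=0.1779+0.000j on G[5,3]
R11: Y=0.0003534+0.000j on G[2,5]
R12: Y=0.0001431+0.000j on G[1,6]
C1: Y=0.000+0.08936j on G[4,1]
R13: Y=0.9009+0.000j on G[6,5]
R14: Y=0.0005525+0.000j on G[0,5]
R15: Y=0.2967+0.000j on G[4,2]
I2: z[0]−=0.057, z[2]+=0.057
R16: Y=0.002024+0.000j on G[2,0]
V1: row V5−V4=2.4, i_V1 at 5,4
solve → V1=0.3872-0.1098j, V2=0.01969-0.03948j, V3=2.011+0.001504j, V4=-0.1641+0.005855j, V5=2.236+0.005855j, V6=2.121+0.005428j
aux → i_V1=-0.2414-0.003141j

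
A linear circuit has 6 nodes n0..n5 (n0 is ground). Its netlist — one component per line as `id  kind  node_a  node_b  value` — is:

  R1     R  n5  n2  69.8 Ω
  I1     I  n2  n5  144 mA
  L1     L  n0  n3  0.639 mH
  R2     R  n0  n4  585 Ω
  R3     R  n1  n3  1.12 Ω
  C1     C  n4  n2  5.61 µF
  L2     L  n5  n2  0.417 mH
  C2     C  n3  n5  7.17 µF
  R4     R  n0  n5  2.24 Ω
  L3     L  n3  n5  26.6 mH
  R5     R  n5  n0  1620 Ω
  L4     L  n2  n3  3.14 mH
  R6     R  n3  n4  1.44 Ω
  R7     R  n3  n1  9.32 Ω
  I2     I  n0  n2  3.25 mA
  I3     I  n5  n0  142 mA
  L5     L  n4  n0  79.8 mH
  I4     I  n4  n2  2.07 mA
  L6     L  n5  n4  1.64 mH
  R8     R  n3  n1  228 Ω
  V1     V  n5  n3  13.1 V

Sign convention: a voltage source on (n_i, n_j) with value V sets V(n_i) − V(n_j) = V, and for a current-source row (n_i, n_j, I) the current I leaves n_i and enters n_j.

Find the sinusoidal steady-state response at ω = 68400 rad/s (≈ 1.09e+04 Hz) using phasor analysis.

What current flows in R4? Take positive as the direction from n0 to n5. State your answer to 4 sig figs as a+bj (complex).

0.1003+0.3042j A

Apply KCL at each of the 5 non-ground nodes and solve the resulting linear system.
Node n1: branches {R3, R7, R8} → V_1 = -13.32-0.6814j
Node n2: branches {R1, I1, C1, L2, L4, I2, I4} → V_2 = -14.39-1.832j
Node n3: branches {L1, R3, C2, L3, L4, R6, R7, R8, V1} → V_3 = -13.32-0.6814j
Node n4: branches {R2, C1, R6, L5, I4, L6} → V_4 = -13.13-1.545j
Node n5: branches {R1, I1, L2, C2, R4, L3, R5, I3, L6, V1} → V_5 = -0.2247-0.6814j
Source currents: i(V1)=-0.1485-5.518j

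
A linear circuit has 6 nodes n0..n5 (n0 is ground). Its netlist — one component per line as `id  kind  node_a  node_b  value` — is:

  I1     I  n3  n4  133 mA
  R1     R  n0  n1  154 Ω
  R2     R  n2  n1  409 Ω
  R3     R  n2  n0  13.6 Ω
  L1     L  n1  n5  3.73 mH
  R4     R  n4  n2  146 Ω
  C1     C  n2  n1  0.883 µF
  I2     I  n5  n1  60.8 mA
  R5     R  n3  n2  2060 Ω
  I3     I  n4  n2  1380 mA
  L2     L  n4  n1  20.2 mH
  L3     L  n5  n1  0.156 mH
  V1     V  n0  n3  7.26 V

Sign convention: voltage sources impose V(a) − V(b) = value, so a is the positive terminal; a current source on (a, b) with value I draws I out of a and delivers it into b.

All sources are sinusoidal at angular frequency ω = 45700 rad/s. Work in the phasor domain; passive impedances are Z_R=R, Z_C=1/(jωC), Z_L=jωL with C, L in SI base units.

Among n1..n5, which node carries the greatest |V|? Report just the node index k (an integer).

4

Element admittances at ω=45700 rad/s:
  I1: injects 0.133 A into n4 (from n3)
  Y(R1) = 0.006494+0.000j S between n0,n1
  Y(R2) = 0.002445+0.000j S between n2,n1
  Y(R3) = 0.07353+0.000j S between n2,n0
  Y(L1) = 0.000-0.005866j S between n1,n5
  Y(R4) = 0.006849+0.000j S between n4,n2
  Y(C1) = 0.000+0.04035j S between n2,n1
  I2: injects 0.0608 A into n1 (from n5)
  Y(R5) = 0.0004854+0.000j S between n3,n2
  I3: injects 1.38 A into n2 (from n4)
  Y(L2) = 0.000-0.001083j S between n4,n1
  Y(L3) = 0.000-0.1403j S between n5,n1
  V1: constraint V(n0)−V(n3) = 7.26
Assemble and solve the 6×6 MNA system:
  V(n1)=5.705+1.851j  V(n2)=1.249-0.1624j  V(n3)=-7.260+0.000j  V(n4)=-176.0-28.89j  V(n5)=5.705+1.435j
  i(V1)=0.1289+7.883e-05j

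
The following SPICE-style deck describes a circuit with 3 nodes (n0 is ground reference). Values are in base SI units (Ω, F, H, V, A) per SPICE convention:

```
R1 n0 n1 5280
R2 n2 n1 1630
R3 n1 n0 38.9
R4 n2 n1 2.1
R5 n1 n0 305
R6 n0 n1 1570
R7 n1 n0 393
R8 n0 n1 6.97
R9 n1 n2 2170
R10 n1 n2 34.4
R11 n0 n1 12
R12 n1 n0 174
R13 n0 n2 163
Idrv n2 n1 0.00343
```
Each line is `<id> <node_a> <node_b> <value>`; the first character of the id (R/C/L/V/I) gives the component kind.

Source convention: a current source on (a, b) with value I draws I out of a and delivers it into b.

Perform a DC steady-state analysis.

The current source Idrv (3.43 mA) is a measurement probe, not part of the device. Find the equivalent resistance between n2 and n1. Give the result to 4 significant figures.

MNA unknowns: 2 node voltages V₁..V_2
R1: Y=0.0001894 on G[0,1]
R2: Y=0.0006135 on G[2,1]
R3: Y=0.02571 on G[1,0]
R4: Y=0.4762 on G[2,1]
R5: Y=0.003279 on G[1,0]
R6: Y=0.0006369 on G[0,1]
R7: Y=0.002545 on G[1,0]
R8: Y=0.1435 on G[0,1]
R9: Y=0.0004608 on G[1,2]
R10: Y=0.02907 on G[1,2]
R11: Y=0.08333 on G[0,1]
R12: Y=0.005747 on G[1,0]
R13: Y=0.006135 on G[0,2]
Idrv: z[2]−=0.00343, z[1]+=0.00343
solve → V1=0.0001515, V2=-0.006543

R_eq = 1.952 Ω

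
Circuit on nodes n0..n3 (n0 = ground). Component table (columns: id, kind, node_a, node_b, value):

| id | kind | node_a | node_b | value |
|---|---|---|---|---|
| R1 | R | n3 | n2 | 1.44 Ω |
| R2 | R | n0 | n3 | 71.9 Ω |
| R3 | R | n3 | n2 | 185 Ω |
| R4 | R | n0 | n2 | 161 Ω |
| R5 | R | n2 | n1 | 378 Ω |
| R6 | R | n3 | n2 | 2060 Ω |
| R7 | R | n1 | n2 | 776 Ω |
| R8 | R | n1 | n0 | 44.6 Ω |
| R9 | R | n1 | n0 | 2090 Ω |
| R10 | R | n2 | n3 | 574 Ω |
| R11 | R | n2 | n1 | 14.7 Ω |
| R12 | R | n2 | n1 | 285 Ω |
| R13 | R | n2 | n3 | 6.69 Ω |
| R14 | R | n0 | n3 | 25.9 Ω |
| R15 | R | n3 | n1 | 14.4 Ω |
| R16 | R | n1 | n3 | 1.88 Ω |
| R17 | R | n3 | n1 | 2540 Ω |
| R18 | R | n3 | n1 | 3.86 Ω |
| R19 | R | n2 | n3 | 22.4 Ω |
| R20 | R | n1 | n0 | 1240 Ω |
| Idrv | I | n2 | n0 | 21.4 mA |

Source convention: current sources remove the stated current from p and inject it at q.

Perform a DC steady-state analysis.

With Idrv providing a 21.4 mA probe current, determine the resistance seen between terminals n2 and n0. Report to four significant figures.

Element admittances at DC:
  Y(R1) = 0.6944 S between n3,n2
  Y(R2) = 0.01391 S between n0,n3
  Y(R3) = 0.005405 S between n3,n2
  Y(R4) = 0.006211 S between n0,n2
  Y(R5) = 0.002646 S between n2,n1
  Y(R6) = 0.0004854 S between n3,n2
  Y(R7) = 0.001289 S between n1,n2
  Y(R8) = 0.02242 S between n1,n0
  Y(R9) = 0.0004785 S between n1,n0
  Y(R10) = 0.001742 S between n2,n3
  Y(R11) = 0.06803 S between n2,n1
  Y(R12) = 0.003509 S between n2,n1
  Y(R13) = 0.1495 S between n2,n3
  Y(R14) = 0.03861 S between n0,n3
  Y(R15) = 0.06944 S between n3,n1
  Y(R16) = 0.5319 S between n1,n3
  Y(R17) = 0.0003937 S between n3,n1
  Y(R18) = 0.2591 S between n3,n1
  Y(R19) = 0.04464 S between n2,n3
  Y(R20) = 0.0008065 S between n1,n0
  Idrv: injects 0.0214 A into n0 (from n2)
Assemble and solve the 3×3 MNA system:
  V(n1)=-0.2546  V(n2)=-0.2794  V(n3)=-0.2595

R_eq = 13.05 Ω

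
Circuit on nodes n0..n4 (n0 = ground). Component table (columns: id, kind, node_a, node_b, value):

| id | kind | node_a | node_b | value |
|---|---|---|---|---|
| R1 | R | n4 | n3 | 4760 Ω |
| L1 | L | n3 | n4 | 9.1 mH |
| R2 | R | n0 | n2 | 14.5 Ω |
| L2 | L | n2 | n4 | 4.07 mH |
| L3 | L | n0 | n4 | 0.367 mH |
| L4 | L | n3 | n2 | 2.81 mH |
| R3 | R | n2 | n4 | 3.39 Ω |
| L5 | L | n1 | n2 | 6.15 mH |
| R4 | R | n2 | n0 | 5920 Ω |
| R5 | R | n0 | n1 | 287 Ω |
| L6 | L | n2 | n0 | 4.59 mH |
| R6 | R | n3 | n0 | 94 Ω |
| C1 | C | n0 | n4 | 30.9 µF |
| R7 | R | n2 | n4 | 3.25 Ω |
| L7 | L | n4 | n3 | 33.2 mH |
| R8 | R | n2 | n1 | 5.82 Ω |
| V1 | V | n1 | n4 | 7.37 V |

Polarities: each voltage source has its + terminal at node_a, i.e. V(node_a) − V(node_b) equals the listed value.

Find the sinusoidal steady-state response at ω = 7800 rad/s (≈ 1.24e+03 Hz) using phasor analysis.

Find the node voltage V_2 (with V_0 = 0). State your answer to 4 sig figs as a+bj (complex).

Element admittances at ω=7800 rad/s:
  Y(R1) = 0.0002101+0.000j S between n4,n3
  Y(L1) = 0.000-0.01409j S between n3,n4
  Y(R2) = 0.06897+0.000j S between n0,n2
  Y(L2) = 0.000-0.03150j S between n2,n4
  Y(L3) = 0.000-0.3493j S between n0,n4
  Y(L4) = 0.000-0.04562j S between n3,n2
  Y(R3) = 0.2950+0.000j S between n2,n4
  Y(L5) = 0.000-0.02085j S between n1,n2
  Y(R4) = 0.0001689+0.000j S between n2,n0
  Y(R5) = 0.003484+0.000j S between n0,n1
  Y(L6) = 0.000-0.02793j S between n2,n0
  Y(R6) = 0.01064+0.000j S between n3,n0
  Y(C1) = 0.000+0.2410j S between n0,n4
  Y(R7) = 0.3077+0.000j S between n2,n4
  Y(L7) = 0.000-0.003862j S between n4,n3
  Y(R8) = 0.1718+0.000j S between n2,n1
  V1: constraint V(n1)−V(n4) = 7.37
Assemble and solve the 5×5 MNA system:
  V(n1)=6.666-0.6419j  V(n2)=0.8700-0.6147j  V(n3)=0.3120-0.6780j  V(n4)=-0.7040-0.6419j
  i(V1)=-1.019+0.1277j

0.8700-0.6147j V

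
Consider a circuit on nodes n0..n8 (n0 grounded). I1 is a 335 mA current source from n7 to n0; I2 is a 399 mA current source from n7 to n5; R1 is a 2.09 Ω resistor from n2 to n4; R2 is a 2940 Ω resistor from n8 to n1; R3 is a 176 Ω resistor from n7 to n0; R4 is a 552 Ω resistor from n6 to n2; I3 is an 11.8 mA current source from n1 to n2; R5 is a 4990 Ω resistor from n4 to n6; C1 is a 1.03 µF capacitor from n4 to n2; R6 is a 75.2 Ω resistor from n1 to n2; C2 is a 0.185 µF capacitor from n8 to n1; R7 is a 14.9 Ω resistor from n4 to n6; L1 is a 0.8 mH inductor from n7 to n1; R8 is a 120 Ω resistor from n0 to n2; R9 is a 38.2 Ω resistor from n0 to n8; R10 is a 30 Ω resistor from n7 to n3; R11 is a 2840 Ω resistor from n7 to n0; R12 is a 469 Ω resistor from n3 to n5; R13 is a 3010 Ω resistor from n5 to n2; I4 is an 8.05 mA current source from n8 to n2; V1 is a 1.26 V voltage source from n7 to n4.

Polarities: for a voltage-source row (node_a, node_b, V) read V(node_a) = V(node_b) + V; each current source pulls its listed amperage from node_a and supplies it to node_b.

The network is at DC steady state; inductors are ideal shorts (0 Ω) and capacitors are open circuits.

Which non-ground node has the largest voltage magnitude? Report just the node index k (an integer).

Apply KCL at each of the 8 non-ground nodes and solve the resulting linear system.
Node n1: branches {R2, I3, R6, C2, L1} → V_1 = -21.85
Node n2: branches {R1, R4, I3, C1, R6, R8, R13, I4} → V_2 = -22.54
Node n3: branches {R10, R12} → V_3 = -11.59
Node n4: branches {R1, R5, C1, R7, V1} → V_4 = -23.11
Node n5: branches {I2, R12, R13} → V_5 = 148.8
Node n6: branches {R4, R5, R7} → V_6 = -23.10
Node n7: branches {I1, I2, R3, L1, R10, R11, V1} → V_7 = -21.85
Node n8: branches {R2, C2, R9, I4} → V_8 = -0.5839
Source currents: i(L1)=0.01374, i(V1)=-0.2738

5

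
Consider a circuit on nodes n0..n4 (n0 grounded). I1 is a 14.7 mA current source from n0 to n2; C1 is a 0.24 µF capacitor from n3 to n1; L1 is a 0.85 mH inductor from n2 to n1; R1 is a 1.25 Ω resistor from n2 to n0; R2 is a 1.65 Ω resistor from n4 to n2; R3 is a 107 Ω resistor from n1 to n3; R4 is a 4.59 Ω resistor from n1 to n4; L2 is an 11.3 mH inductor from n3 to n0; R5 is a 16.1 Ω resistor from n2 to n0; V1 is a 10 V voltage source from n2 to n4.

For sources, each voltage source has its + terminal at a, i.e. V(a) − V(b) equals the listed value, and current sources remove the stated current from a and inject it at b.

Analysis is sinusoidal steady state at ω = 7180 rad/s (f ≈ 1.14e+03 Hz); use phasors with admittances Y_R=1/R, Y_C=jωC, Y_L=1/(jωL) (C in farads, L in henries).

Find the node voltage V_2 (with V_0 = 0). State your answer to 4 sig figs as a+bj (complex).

0.09048+0.007936j V

Element admittances at ω=7180 rad/s:
  I1: injects 0.0147 A into n2 (from n0)
  Y(C1) = 0.000+0.001723j S between n3,n1
  Y(L1) = 0.000-0.1639j S between n2,n1
  Y(R1) = 0.8000+0.000j S between n2,n0
  Y(R2) = 0.6061+0.000j S between n4,n2
  Y(R3) = 0.009346+0.000j S between n1,n3
  Y(R4) = 0.2179+0.000j S between n1,n4
  Y(L2) = 0.000-0.01233j S between n3,n0
  Y(R5) = 0.06211+0.000j S between n2,n0
  V1: constraint V(n2)−V(n4) = 10
Assemble and solve the 5×5 MNA system:
  V(n1)=-6.126-4.636j  V(n2)=0.09048+0.007936j  V(n3)=0.5551-5.136j  V(n4)=-9.910+0.007936j
  i(V1)=-6.885+1.012j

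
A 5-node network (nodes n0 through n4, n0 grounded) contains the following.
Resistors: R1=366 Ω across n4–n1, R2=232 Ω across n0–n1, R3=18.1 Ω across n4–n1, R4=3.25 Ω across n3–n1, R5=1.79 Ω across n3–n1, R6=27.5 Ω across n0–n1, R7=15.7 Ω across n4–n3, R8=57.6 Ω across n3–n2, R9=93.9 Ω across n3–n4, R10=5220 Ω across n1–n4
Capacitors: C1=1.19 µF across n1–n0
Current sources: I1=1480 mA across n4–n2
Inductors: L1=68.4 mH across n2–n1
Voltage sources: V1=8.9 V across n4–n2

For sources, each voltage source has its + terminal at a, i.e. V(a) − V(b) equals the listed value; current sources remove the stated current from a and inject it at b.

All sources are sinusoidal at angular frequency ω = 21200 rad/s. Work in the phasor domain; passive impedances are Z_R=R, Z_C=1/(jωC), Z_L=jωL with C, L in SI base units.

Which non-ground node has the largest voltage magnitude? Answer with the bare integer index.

2

MNA unknowns: 4 node voltages V₁..V_4 plus 1 source current (V1)
R1: Y=0.002732+0.000j on G[4,1]
R2: Y=0.004310+0.000j on G[0,1]
R3: Y=0.05525+0.000j on G[4,1]
R4: Y=0.3077+0.000j on G[3,1]
R5: Y=0.5587+0.000j on G[3,1]
R6: Y=0.03636+0.000j on G[0,1]
R7: Y=0.06369+0.000j on G[4,3]
C1: Y=0.000+0.02523j on G[1,0]
I1: z[4]−=1.48, z[2]+=1.48
R8: Y=0.01736+0.000j on G[3,2]
R9: Y=0.01065+0.000j on G[3,4]
R10: Y=0.0001916+0.000j on G[1,4]
L1: Y=0.000-0.0006896j on G[2,1]
V1: row V4−V2=8.9, i_V1 at 4,2
solve → V1=0.000+0.000j, V2=-7.910-0.03866j, V3=-0.06647-0.003700j, V4=0.9904-0.03866j
aux → i_V1=-1.616+0.004848j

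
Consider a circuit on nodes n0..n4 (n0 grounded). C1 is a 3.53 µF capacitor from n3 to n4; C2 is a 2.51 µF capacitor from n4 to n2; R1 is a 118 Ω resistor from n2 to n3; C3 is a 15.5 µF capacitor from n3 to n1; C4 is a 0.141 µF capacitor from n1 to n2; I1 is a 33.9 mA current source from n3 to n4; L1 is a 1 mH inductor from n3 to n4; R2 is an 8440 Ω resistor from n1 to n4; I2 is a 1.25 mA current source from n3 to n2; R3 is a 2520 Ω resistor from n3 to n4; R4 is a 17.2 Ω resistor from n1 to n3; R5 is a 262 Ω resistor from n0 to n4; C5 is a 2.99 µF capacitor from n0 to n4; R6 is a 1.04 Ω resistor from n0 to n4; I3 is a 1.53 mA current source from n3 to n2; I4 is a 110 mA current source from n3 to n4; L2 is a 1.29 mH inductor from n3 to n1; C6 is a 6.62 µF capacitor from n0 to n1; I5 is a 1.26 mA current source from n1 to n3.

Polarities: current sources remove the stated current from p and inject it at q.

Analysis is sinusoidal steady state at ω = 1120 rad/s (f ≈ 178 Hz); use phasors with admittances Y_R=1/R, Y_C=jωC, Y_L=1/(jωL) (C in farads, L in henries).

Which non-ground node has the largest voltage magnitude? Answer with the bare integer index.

MNA unknowns: 4 node voltages V₁..V_4
C1: Y=0.000+0.003954j on G[3,4]
C2: Y=0.000+0.002811j on G[4,2]
R1: Y=0.008475+0.000j on G[2,3]
C3: Y=0.000+0.01736j on G[3,1]
C4: Y=0.000+0.0001579j on G[1,2]
I1: z[3]−=0.0339, z[4]+=0.0339
L1: Y=0.000-0.8929j on G[3,4]
R2: Y=0.0001185+0.000j on G[1,4]
I2: z[3]−=0.00125, z[2]+=0.00125
R3: Y=0.0003968+0.000j on G[3,4]
R4: Y=0.05814+0.000j on G[1,3]
R5: Y=0.003817+0.000j on G[0,4]
C5: Y=0.000+0.003349j on G[0,4]
R6: Y=0.9615+0.000j on G[0,4]
I3: z[3]−=0.00153, z[2]+=0.00153
I4: z[3]−=0.11, z[4]+=0.11
L2: Y=0.000-0.6921j on G[3,1]
C6: Y=0.000+0.007414j on G[0,1]
I5: z[1]−=0.00126, z[3]+=0.00126
solve → V1=-0.001032-0.1677j, V2=0.2431-0.2497j, V3=-0.0006195-0.1641j, V4=-0.001288+1.240e-05j

2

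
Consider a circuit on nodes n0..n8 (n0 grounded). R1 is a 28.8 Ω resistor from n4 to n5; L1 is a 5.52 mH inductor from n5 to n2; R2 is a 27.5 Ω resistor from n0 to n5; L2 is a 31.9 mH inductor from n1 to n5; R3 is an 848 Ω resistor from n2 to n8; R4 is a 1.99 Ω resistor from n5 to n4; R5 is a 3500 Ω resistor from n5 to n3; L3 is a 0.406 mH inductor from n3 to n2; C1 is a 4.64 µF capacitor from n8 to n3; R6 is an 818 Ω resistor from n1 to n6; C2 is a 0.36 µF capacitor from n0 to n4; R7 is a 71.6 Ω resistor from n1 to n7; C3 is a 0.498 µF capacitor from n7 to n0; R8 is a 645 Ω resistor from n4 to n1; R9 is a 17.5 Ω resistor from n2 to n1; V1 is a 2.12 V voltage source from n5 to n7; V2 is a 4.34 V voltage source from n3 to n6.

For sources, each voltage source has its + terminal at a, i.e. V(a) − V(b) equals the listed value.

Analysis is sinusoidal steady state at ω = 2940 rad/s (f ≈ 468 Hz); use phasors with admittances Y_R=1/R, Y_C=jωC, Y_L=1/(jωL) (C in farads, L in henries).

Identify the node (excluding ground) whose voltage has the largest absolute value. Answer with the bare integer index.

Apply KCL at each of the 8 non-ground nodes and solve the resulting linear system.
Node n1: branches {L2, R6, R7, R8, R9} → V_1 = -0.4259-0.2282j
Node n2: branches {L1, R3, L3, R9} → V_2 = 0.0003095-0.2326j
Node n3: branches {R5, L3, C1, V2} → V_3 = 0.0002129-0.2269j
Node n4: branches {R1, R4, C2, R8} → V_4 = 0.004791+0.08407j
Node n5: branches {R1, L1, R2, L2, R4, R5, V1} → V_5 = 0.005869+0.08498j
Node n6: branches {R6, V2} → V_6 = -4.340-0.2269j
Node n7: branches {R7, C3, V1} → V_7 = -2.114+0.08498j
Node n8: branches {R3, C1} → V_8 = -0.0002766-0.2270j
Source currents: i(V1)=-0.02370+0.001278j, i(V2)=-0.004785+1.531e-06j

6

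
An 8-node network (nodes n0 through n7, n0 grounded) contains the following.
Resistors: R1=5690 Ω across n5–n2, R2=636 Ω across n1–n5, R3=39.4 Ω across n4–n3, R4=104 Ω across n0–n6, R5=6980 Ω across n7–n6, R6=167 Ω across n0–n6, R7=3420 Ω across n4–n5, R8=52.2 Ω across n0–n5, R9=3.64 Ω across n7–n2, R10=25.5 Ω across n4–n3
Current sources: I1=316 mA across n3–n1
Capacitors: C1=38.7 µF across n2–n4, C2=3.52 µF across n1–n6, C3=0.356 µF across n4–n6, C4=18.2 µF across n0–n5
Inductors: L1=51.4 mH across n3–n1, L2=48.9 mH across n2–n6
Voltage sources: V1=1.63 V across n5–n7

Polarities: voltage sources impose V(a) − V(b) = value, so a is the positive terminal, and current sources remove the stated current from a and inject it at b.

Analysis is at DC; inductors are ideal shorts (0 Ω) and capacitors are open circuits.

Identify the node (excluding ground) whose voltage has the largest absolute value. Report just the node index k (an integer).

MNA unknowns: 7 node voltages V₁..V_7 plus 3 source currents (L1, L2, V1)
R1: Y=0.0001757 on G[5,2]
I1: z[3]−=0.316, z[1]+=0.316
R2: Y=0.001572 on G[1,5]
R3: Y=0.02538 on G[4,3]
C1: Y=0.000 on G[2,4]
R4: Y=0.009615 on G[0,6]
L1: row V3−V1=0, i_L1 at 3,1
C2: Y=0.000 on G[1,6]
R5: Y=0.0001433 on G[7,6]
R6: Y=0.005988 on G[0,6]
R7: Y=0.0002924 on G[4,5]
L2: row V2−V6=0, i_L2 at 2,6
R8: Y=0.01916 on G[0,5]
C3: Y=0.000 on G[4,6]
R9: Y=0.2747 on G[7,2]
R10: Y=0.03922 on G[4,3]
C4: Y=0.000 on G[0,5]
V1: row V5−V7=1.63, i_V1 at 5,7
solve → V1=0.7090, V2=-0.8705, V3=0.7090, V4=0.7090, V5=0.7090, V6=-0.8705, V7=-0.9210
aux → i_L1=-0.3160, i_L2=-0.01358, i_V1=-0.01386

7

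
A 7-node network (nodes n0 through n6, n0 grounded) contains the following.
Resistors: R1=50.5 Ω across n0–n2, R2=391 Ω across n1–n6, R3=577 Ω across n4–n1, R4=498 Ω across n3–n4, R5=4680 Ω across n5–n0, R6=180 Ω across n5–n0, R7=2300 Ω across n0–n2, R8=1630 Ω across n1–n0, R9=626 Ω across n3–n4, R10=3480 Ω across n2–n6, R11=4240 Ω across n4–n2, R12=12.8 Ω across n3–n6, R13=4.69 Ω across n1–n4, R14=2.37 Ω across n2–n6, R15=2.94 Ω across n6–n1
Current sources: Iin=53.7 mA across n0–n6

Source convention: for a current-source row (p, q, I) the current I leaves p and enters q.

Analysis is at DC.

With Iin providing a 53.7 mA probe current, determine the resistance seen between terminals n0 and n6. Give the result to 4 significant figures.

MNA unknowns: 6 node voltages V₁..V_6
R1: Y=0.01980 on G[0,2]
R2: Y=0.002558 on G[1,6]
R3: Y=0.001733 on G[4,1]
R4: Y=0.002008 on G[3,4]
R5: Y=0.0002137 on G[5,0]
R6: Y=0.005556 on G[5,0]
R7: Y=0.0004348 on G[0,2]
R8: Y=0.0006135 on G[1,0]
R9: Y=0.001597 on G[3,4]
R10: Y=0.0002874 on G[2,6]
R11: Y=0.0002358 on G[4,2]
R12: Y=0.07812 on G[3,6]
R13: Y=0.2132 on G[1,4]
R14: Y=0.4219 on G[2,6]
R15: Y=0.3401 on G[6,1]
Iin: z[0]−=0.0537, z[6]+=0.0537
solve → V1=2.690, V2=2.572, V3=2.695, V4=2.690, V5=0.000, V6=2.695

R_eq = 50.19 Ω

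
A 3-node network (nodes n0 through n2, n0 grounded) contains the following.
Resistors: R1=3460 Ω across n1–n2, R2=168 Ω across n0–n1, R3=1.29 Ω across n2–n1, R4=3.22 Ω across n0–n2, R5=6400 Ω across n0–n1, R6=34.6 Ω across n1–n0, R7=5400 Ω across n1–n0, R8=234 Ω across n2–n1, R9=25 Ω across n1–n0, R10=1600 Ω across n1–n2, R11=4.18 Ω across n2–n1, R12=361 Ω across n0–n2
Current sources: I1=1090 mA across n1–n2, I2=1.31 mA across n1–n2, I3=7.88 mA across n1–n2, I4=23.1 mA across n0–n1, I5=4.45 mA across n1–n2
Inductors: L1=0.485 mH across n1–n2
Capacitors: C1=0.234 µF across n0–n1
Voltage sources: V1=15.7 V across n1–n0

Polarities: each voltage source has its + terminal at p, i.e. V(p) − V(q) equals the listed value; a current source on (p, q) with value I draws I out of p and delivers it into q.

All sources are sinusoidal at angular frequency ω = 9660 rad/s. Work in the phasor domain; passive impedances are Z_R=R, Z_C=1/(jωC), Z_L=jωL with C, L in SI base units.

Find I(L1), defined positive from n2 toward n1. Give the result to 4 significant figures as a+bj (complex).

MNA unknowns: 2 node voltages V₁..V_2 plus 1 source current (V1)
R1: Y=0.0002890+0.000j on G[1,2]
R2: Y=0.005952+0.000j on G[0,1]
I1: z[1]−=1.09, z[2]+=1.09
R3: Y=0.7752+0.000j on G[2,1]
R4: Y=0.3106+0.000j on G[0,2]
R5: Y=0.0001563+0.000j on G[0,1]
R6: Y=0.02890+0.000j on G[1,0]
I2: z[1]−=0.00131, z[2]+=0.00131
R7: Y=0.0001852+0.000j on G[1,0]
I3: z[1]−=0.00788, z[2]+=0.00788
I4: z[0]−=0.0231, z[1]+=0.0231
R8: Y=0.004274+0.000j on G[2,1]
L1: Y=0.000-0.2134j on G[1,2]
C1: Y=0.000+0.002260j on G[0,1]
R9: Y=0.04000+0.000j on G[1,0]
R10: Y=0.0006250+0.000j on G[1,2]
R11: Y=0.2392+0.000j on G[2,1]
I5: z[1]−=0.00445, z[2]+=0.00445
R12: Y=0.002770+0.000j on G[0,2]
V1: row V1−V0=15.7, i_V1 at 1,0
solve → V1=15.70+0.000j, V2=12.91-0.4469j
aux → i_V1=-5.202+0.1045j

-0.09539+0.5957j A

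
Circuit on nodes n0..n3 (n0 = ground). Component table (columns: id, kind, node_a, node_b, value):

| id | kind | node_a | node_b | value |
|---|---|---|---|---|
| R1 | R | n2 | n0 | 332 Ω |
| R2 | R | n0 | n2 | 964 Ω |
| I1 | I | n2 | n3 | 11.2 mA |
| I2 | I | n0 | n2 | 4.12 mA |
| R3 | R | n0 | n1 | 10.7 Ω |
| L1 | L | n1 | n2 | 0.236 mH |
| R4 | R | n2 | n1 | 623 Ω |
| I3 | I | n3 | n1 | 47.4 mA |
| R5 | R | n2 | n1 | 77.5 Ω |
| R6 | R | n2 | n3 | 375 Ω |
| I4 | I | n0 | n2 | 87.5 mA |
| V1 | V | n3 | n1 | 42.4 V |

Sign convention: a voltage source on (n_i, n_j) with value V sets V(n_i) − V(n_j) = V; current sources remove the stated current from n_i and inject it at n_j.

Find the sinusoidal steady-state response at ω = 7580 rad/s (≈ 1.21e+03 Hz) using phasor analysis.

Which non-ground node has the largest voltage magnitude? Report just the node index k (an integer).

MNA unknowns: 3 node voltages V₁..V_3 plus 1 source current (V1)
R1: Y=0.003012+0.000j on G[2,0]
R2: Y=0.001037+0.000j on G[0,2]
I1: z[2]−=0.0112, z[3]+=0.0112
I2: z[0]−=0.00412, z[2]+=0.00412
R3: Y=0.09346+0.000j on G[0,1]
L1: Y=0.000-0.5590j on G[1,2]
R4: Y=0.001605+0.000j on G[2,1]
I3: z[3]−=0.0474, z[1]+=0.0474
R5: Y=0.01290+0.000j on G[2,1]
R6: Y=0.002667+0.000j on G[2,3]
I4: z[0]−=0.0875, z[2]+=0.0875
V1: row V3−V1=42.4, i_V1 at 3,1
solve → V1=0.9391-0.01407j, V2=0.9519+0.3248j, V3=43.34-0.01407j
aux → i_V1=-0.1492+0.0009036j

3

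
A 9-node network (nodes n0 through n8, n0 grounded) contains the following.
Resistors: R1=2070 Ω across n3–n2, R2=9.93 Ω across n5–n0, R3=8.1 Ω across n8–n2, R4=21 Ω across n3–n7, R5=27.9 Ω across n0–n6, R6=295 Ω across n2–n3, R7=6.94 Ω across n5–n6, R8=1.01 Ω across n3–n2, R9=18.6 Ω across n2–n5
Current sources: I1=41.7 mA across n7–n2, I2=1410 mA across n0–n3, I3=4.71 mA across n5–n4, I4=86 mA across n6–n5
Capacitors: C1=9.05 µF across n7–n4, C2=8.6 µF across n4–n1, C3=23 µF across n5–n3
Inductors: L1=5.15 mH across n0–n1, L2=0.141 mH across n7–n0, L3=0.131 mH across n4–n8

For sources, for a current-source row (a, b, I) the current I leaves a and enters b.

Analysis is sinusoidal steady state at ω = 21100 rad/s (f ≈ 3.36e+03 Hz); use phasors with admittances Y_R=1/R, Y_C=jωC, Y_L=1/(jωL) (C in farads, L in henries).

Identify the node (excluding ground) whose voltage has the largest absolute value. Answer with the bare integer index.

Element admittances at ω=21100 rad/s:
  Y(R1) = 0.0004831+0.000j S between n3,n2
  I1: injects 0.0417 A into n2 (from n7)
  Y(C1) = 0.000+0.1910j S between n7,n4
  Y(L1) = 0.000-0.009203j S between n0,n1
  Y(R2) = 0.1007+0.000j S between n5,n0
  Y(R3) = 0.1235+0.000j S between n8,n2
  I2: injects 1.41 A into n3 (from n0)
  Y(R4) = 0.04762+0.000j S between n3,n7
  Y(C2) = 0.000+0.1815j S between n4,n1
  Y(L2) = 0.000-0.3361j S between n7,n0
  Y(R5) = 0.03584+0.000j S between n0,n6
  Y(L3) = 0.000-0.3618j S between n4,n8
  Y(R6) = 0.003390+0.000j S between n2,n3
  Y(R7) = 0.1441+0.000j S between n5,n6
  Y(R8) = 0.9901+0.000j S between n3,n2
  Y(R9) = 0.05376+0.000j S between n2,n5
  I3: injects 0.00471 A into n4 (from n5)
  Y(C3) = 0.000+0.4853j S between n5,n3
  I4: injects 0.086 A into n5 (from n6)
Assemble and solve the 8×8 MNA system:
  V(n1)=0.1563-0.7801j  V(n2)=5.009+0.2308j  V(n3)=5.543+0.09048j  V(n4)=0.1484-0.7405j  V(n5)=5.036+1.411j  V(n6)=3.555+1.130j  V(n7)=0.5389+2.328j  V(n8)=0.3585+0.8464j

3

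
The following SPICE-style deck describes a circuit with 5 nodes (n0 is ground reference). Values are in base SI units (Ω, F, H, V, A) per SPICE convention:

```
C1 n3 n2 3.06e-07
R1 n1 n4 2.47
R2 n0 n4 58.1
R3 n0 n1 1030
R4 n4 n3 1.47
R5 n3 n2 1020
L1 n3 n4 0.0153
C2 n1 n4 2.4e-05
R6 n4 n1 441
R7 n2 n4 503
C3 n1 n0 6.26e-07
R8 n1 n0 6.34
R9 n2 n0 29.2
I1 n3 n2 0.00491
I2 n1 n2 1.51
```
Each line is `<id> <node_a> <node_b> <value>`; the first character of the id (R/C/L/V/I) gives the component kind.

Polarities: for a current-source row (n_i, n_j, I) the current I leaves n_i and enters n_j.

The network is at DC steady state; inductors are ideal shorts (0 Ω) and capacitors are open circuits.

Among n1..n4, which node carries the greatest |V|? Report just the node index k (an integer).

Element admittances at DC:
  Y(C1) = 0.000 S between n3,n2
  Y(R1) = 0.4049 S between n1,n4
  Y(R2) = 0.01721 S between n0,n4
  Y(R3) = 0.0009709 S between n0,n1
  Y(R4) = 0.6803 S between n4,n3
  Y(R5) = 0.0009804 S between n3,n2
  L1: short n3↔n4 (DC inductor)
  Y(C2) = 0.000 S between n1,n4
  Y(R6) = 0.002268 S between n4,n1
  Y(R7) = 0.001988 S between n2,n4
  Y(C3) = 0.000 S between n1,n0
  Y(R8) = 0.1577 S between n1,n0
  Y(R9) = 0.03425 S between n2,n0
  I1: injects 0.00491 A into n2 (from n3)
  I2: injects 1.51 A into n2 (from n1)
Assemble and solve the 5×5 MNA system:
  V(n1)=-7.875  V(n2)=40.13  V(n3)=-7.236  V(n4)=-7.236
  i(L1)=0.04153

2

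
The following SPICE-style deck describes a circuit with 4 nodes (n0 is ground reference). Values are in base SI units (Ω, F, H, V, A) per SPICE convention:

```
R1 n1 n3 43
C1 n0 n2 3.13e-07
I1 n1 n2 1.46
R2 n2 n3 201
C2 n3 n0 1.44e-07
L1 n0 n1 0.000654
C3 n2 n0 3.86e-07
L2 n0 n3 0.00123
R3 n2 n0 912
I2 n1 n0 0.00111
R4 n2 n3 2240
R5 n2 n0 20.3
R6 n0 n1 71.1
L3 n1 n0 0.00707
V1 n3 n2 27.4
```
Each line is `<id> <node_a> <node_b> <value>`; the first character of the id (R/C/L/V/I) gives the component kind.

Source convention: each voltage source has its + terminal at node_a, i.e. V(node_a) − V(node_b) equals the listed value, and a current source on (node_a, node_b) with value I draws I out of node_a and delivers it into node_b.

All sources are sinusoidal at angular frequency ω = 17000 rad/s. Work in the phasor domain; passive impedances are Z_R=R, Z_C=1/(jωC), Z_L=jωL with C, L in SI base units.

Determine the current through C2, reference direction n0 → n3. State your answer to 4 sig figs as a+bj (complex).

MNA unknowns: 3 node voltages V₁..V_3 plus 1 source current (V1)
R1: Y=0.02326+0.000j on G[1,3]
C1: Y=0.000+0.005321j on G[0,2]
I1: z[1]−=1.46, z[2]+=1.46
R2: Y=0.004975+0.000j on G[2,3]
C2: Y=0.000+0.002448j on G[3,0]
L1: Y=0.000-0.08994j on G[0,1]
C3: Y=0.000+0.006562j on G[2,0]
L2: Y=0.000-0.04782j on G[0,3]
R3: Y=0.001096+0.000j on G[2,0]
I2: z[1]−=0.00111, z[0]+=0.00111
R4: Y=0.0004464+0.000j on G[2,3]
R5: Y=0.04926+0.000j on G[2,0]
R6: Y=0.01406+0.000j on G[0,1]
L3: Y=0.000-0.008320j on G[1,0]
V1: row V3−V2=27.4, i_V1 at 3,2
solve → V1=-5.938-5.653j, V2=2.013+16.02j, V3=29.41+16.02j
aux → i_V1=-1.698+0.8306j

0.03922-0.07200j A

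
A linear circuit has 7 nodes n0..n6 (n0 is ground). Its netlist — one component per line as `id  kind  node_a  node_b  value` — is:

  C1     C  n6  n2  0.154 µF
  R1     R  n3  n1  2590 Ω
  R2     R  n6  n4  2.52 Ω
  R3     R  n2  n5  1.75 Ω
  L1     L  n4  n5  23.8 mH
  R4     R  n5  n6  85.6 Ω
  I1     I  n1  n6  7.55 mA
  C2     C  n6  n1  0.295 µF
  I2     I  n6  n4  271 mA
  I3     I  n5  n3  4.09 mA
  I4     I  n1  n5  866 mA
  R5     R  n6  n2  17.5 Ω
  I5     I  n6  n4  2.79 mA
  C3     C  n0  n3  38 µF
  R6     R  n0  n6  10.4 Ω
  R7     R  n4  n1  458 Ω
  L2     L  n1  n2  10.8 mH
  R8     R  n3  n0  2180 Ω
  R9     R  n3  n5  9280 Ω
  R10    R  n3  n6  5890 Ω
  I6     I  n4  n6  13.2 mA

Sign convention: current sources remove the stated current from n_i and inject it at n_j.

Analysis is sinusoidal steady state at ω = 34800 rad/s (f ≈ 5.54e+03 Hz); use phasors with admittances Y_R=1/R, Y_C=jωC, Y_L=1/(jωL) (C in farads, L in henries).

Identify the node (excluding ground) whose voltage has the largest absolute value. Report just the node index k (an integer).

1

Apply KCL at each of the 6 non-ground nodes and solve the resulting linear system.
Node n1: branches {R1, I1, C2, I4, R7, L2} → V_1 = -39.52+100.5j
Node n2: branches {C1, R3, R5, L2} → V_2 = 16.33+0.7853j
Node n3: branches {R1, I3, C3, R8, R9, R10} → V_3 = 0.02936+0.007034j
Node n4: branches {R2, L1, I2, I5, R7, I6} → V_4 = 0.5350+0.09724j
Node n5: branches {R3, L1, R4, I3, I4, R9} → V_5 = 17.48+0.7964j
Node n6: branches {C1, R2, R4, I1, C2, I2, R5, I5, R6, R10, I6} → V_6 = 0.09660-0.4038j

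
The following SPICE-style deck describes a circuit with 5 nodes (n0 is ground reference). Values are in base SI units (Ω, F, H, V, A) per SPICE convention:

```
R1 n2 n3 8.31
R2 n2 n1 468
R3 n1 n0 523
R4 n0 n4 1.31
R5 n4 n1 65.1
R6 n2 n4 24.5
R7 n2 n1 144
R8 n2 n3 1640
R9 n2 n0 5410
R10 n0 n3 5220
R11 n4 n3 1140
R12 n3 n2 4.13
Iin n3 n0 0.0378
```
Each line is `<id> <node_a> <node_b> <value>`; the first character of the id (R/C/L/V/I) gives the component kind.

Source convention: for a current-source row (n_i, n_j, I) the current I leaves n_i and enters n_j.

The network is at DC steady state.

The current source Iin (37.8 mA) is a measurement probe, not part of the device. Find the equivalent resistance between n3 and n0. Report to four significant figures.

R_eq = 24.70 Ω

Apply KCL at each of the 4 non-ground nodes and solve the resulting linear system.
Node n1: branches {R2, R3, R5, R7} → V_1 = -0.3149
Node n2: branches {R1, R2, R6, R7, R8, R9, R12} → V_2 = -0.8321
Node n3: branches {R1, R8, R10, R11, R12, Iin} → V_3 = -0.9336
Node n4: branches {R4, R5, R6, R11} → V_4 = -0.04829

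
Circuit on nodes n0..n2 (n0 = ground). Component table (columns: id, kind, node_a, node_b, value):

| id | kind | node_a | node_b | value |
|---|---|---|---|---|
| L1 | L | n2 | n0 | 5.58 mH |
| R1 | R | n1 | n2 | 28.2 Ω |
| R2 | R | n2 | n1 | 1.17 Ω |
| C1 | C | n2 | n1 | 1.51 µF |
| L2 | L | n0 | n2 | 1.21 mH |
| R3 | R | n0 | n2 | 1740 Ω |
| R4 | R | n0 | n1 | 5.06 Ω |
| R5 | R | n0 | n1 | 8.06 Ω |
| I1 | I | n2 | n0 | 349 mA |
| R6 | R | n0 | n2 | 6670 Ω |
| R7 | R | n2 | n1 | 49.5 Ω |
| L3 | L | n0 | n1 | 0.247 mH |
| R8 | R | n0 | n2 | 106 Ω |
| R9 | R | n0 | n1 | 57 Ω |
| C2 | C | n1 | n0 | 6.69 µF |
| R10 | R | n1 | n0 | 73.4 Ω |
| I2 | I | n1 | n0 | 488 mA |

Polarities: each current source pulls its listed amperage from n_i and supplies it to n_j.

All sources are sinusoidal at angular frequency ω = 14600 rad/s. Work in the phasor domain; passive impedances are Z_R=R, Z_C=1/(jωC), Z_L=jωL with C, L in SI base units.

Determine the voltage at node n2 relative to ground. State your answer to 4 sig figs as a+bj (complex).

Element admittances at ω=14600 rad/s:
  Y(L1) = 0.000-0.01227j S between n2,n0
  Y(R1) = 0.03546+0.000j S between n1,n2
  Y(R2) = 0.8547+0.000j S between n2,n1
  Y(C1) = 0.000+0.02205j S between n2,n1
  Y(L2) = 0.000-0.05661j S between n0,n2
  Y(R3) = 0.0005747+0.000j S between n0,n2
  Y(R4) = 0.1976+0.000j S between n0,n1
  Y(R5) = 0.1241+0.000j S between n0,n1
  I1: injects 0.349 A into n0 (from n2)
  Y(R6) = 0.0001499+0.000j S between n0,n2
  Y(R7) = 0.02020+0.000j S between n2,n1
  Y(L3) = 0.000-0.2773j S between n0,n1
  Y(R8) = 0.009434+0.000j S between n0,n2
  Y(R9) = 0.01754+0.000j S between n0,n1
  Y(C2) = 0.000+0.09767j S between n1,n0
  Y(R10) = 0.01362+0.000j S between n1,n0
  I2: injects 0.488 A into n0 (from n1)
Assemble and solve the 2×2 MNA system:
  V(n1)=-1.527-1.094j  V(n2)=-1.801-1.210j

-1.801-1.210j V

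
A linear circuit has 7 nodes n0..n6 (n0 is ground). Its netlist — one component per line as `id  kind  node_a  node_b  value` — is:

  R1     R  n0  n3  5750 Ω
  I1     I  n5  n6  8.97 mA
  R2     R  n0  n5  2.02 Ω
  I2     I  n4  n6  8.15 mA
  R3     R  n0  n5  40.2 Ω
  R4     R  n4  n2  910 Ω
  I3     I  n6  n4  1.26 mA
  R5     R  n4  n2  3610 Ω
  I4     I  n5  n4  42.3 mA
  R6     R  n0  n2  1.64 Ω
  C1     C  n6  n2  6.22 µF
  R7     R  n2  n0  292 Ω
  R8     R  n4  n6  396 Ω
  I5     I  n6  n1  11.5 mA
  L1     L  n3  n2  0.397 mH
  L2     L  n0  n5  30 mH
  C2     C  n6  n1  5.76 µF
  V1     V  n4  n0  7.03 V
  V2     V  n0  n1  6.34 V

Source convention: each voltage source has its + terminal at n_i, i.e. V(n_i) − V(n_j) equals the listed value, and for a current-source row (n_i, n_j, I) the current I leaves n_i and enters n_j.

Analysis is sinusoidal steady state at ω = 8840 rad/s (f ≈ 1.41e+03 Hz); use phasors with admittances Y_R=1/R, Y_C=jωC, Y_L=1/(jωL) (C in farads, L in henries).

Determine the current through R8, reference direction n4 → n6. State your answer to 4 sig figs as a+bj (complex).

MNA unknowns: 6 node voltages V₁..V_6 plus 2 source currents (V1, V2)
R1: Y=0.0001739+0.000j on G[0,3]
I1: z[5]−=0.00897, z[6]+=0.00897
R2: Y=0.4950+0.000j on G[0,5]
I2: z[4]−=0.00815, z[6]+=0.00815
R3: Y=0.02488+0.000j on G[0,5]
R4: Y=0.001099+0.000j on G[4,2]
I3: z[6]−=0.00126, z[4]+=0.00126
R5: Y=0.0002770+0.000j on G[4,2]
I4: z[5]−=0.0423, z[4]+=0.0423
R6: Y=0.6098+0.000j on G[0,2]
C1: Y=0.000+0.05498j on G[6,2]
R7: Y=0.003425+0.000j on G[2,0]
R8: Y=0.002525+0.000j on G[4,6]
I5: z[6]−=0.0115, z[1]+=0.0115
L1: Y=0.000-0.2849j on G[3,2]
L2: Y=0.000-0.003771j on G[0,5]
C2: Y=0.000+0.05092j on G[6,1]
V1: row V4−V0=7.03, i_V1 at 4,0
V2: row V0−V1=6.34, i_V2 at 0,1
solve → V1=-6.340+0.000j, V2=0.02912-0.2730j, V3=0.02895-0.2730j, V4=7.030+0.000j, V5=-0.09861-0.0007151j, V6=-3.023-0.4226j
aux → i_V1=0.0003908-0.001443j, i_V2=-0.03302-0.1689j

0.02539+0.001067j A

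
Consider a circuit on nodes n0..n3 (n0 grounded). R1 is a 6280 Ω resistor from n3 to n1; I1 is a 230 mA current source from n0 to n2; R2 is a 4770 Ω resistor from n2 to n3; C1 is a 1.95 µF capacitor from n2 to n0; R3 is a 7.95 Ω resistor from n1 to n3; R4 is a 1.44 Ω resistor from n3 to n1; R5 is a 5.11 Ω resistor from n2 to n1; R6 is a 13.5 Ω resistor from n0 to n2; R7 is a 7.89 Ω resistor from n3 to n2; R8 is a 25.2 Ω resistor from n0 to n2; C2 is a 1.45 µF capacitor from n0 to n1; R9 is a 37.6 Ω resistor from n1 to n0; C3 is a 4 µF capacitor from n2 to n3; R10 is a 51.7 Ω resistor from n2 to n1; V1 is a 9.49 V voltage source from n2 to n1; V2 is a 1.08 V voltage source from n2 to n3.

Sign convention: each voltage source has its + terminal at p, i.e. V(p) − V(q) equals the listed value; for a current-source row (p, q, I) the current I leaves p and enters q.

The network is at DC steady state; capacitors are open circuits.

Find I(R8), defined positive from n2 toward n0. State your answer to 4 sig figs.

MNA unknowns: 3 node voltages V₁..V_3 plus 2 source currents (V1, V2)
R1: Y=0.0001592 on G[3,1]
I1: z[0]−=0.23, z[2]+=0.23
R2: Y=0.0002096 on G[2,3]
C1: Y=0.000 on G[2,0]
R3: Y=0.1258 on G[1,3]
R4: Y=0.6944 on G[3,1]
R5: Y=0.1957 on G[2,1]
R6: Y=0.07407 on G[0,2]
R7: Y=0.1267 on G[3,2]
R8: Y=0.03968 on G[0,2]
C2: Y=0.000 on G[0,1]
R9: Y=0.02660 on G[1,0]
C3: Y=0.000 on G[2,3]
R10: Y=0.01934 on G[2,1]
V1: row V2−V1=9.49, i_V1 at 2,1
V2: row V2−V3=1.08, i_V2 at 2,3
solve → V1=-6.053, V2=3.437, V3=2.357
aux → i_V1=-9.101, i_V2=6.762

0.1364 A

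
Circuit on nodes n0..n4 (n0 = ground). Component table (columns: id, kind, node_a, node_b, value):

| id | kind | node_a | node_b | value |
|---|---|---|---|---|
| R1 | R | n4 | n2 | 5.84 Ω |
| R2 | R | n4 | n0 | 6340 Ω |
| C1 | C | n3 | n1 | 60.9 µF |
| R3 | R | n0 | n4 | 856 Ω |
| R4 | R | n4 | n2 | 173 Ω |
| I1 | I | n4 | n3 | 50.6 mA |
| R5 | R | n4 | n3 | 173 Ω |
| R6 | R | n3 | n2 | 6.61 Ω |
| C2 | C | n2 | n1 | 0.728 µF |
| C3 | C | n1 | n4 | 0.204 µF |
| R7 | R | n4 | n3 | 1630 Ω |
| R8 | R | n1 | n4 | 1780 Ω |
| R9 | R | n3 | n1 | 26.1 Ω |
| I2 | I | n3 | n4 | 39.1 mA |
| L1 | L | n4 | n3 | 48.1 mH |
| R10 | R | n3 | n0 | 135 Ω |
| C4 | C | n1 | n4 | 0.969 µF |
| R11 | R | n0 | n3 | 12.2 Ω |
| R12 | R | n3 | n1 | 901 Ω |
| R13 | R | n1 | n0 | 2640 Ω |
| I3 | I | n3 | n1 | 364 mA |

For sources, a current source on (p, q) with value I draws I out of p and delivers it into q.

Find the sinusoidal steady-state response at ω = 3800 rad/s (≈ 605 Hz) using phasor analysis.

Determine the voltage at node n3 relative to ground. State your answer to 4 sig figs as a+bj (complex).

-0.0006298+0.006065j V

Element admittances at ω=3800 rad/s:
  Y(R1) = 0.1712+0.000j S between n4,n2
  Y(R2) = 0.0001577+0.000j S between n4,n0
  Y(C1) = 0.000+0.2314j S between n3,n1
  Y(R3) = 0.001168+0.000j S between n0,n4
  Y(R4) = 0.005780+0.000j S between n4,n2
  I1: injects 0.0506 A into n3 (from n4)
  Y(R5) = 0.005780+0.000j S between n4,n3
  Y(R6) = 0.1513+0.000j S between n3,n2
  Y(C2) = 0.000+0.002766j S between n2,n1
  Y(C3) = 0.000+0.0007752j S between n1,n4
  Y(R7) = 0.0006135+0.000j S between n4,n3
  Y(R8) = 0.0005618+0.000j S between n1,n4
  Y(R9) = 0.03831+0.000j S between n3,n1
  I2: injects 0.0391 A into n4 (from n3)
  Y(L1) = 0.000-0.005471j S between n4,n3
  Y(R10) = 0.007407+0.000j S between n3,n0
  Y(C4) = 0.000+0.003682j S between n1,n4
  Y(R11) = 0.08197+0.000j S between n0,n3
  Y(R12) = 0.001110+0.000j S between n3,n1
  Y(R13) = 0.0003788+0.000j S between n1,n0
  I3: injects 0.364 A into n1 (from n3)
Assemble and solve the 4×4 MNA system:
  V(n1)=0.2496-1.477j  V(n2)=-0.003306+0.01194j  V(n3)=-0.0006298+0.006065j  V(n4)=-0.02886+0.01300j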